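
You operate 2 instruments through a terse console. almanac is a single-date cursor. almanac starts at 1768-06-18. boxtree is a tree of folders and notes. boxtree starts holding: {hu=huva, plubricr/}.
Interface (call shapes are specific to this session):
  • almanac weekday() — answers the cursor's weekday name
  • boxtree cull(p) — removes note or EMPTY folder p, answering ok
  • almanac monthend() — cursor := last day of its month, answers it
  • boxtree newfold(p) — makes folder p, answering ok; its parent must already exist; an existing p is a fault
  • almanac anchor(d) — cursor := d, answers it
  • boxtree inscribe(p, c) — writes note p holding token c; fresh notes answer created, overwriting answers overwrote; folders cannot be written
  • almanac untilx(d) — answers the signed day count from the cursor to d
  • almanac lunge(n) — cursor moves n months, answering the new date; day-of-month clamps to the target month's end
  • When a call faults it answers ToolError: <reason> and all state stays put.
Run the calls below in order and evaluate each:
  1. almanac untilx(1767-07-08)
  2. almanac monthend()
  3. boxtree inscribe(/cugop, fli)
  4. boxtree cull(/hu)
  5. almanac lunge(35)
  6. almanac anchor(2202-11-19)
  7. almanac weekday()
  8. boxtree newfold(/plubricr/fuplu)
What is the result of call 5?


Answer: 1771-05-30

Derivation:
I try almanac untilx(d=1767-07-08), giving -346.
I call almanac monthend(), which returns 1768-06-30.
Then boxtree inscribe(p=/cugop, c=fli), and get created.
Next I call boxtree cull(p=/hu), giving ok.
Then almanac lunge(n=35), which returns 1771-05-30.
I call almanac anchor(d=2202-11-19): 2202-11-19.
Next I call almanac weekday, which returns Friday.
Now I run boxtree newfold(p=/plubricr/fuplu), and get ok.


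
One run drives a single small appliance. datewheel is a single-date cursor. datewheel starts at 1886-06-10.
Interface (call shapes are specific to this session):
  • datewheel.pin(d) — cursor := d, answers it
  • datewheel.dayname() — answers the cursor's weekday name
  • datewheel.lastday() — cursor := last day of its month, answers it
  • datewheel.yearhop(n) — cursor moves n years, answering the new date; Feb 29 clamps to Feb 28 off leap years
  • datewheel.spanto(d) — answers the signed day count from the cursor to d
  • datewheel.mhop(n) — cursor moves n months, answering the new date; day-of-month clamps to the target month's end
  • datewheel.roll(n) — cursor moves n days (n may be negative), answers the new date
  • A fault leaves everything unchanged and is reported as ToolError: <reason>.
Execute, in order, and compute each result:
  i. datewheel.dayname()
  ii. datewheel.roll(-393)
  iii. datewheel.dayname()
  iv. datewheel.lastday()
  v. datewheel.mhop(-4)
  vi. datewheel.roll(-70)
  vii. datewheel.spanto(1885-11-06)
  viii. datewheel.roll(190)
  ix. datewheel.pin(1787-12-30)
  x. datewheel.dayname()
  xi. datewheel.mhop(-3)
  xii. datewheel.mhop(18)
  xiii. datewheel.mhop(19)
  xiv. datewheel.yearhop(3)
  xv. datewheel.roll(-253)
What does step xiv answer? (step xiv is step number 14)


$ datewheel.dayname
:: Thursday
$ datewheel.roll n: -393
:: 1885-05-13
$ datewheel.dayname
:: Wednesday
$ datewheel.lastday
:: 1885-05-31
$ datewheel.mhop n: -4
:: 1885-01-31
$ datewheel.roll n: -70
:: 1884-11-22
$ datewheel.spanto d: 1885-11-06
:: 349
$ datewheel.roll n: 190
:: 1885-05-31
$ datewheel.pin d: 1787-12-30
:: 1787-12-30
$ datewheel.dayname
:: Sunday
$ datewheel.mhop n: -3
:: 1787-09-30
$ datewheel.mhop n: 18
:: 1789-03-30
$ datewheel.mhop n: 19
:: 1790-10-30
$ datewheel.yearhop n: 3
:: 1793-10-30
$ datewheel.roll n: -253
:: 1793-02-19

Answer: 1793-10-30


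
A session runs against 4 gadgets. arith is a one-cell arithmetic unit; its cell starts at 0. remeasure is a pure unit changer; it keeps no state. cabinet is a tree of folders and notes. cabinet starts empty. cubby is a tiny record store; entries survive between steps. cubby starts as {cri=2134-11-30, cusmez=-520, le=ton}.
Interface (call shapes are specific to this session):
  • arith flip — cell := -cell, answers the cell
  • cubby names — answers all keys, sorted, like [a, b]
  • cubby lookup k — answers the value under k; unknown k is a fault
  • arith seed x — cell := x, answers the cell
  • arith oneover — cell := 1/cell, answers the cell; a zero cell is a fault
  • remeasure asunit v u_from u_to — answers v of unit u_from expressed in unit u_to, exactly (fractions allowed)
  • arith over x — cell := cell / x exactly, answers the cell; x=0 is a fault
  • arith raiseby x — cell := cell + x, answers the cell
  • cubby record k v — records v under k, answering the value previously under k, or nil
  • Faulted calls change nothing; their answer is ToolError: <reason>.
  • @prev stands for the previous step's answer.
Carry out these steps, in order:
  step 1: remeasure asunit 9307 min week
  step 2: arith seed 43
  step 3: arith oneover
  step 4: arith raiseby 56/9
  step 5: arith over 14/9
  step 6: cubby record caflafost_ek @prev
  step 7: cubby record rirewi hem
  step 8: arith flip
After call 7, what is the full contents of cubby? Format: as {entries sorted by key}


I try remeasure asunit on v=9307, u_from=min, u_to=week, giving 9307/10080.
Next I call arith seed on x=43, and observe 43.
Calling arith oneover(), which returns 1/43.
Next I call arith raiseby on x=56/9, giving 2417/387.
I invoke arith over on x=14/9, → 2417/602.
I run cubby record on k=caflafost_ek, v=@prev, giving nil.
I invoke cubby record on k=rirewi, v=hem, giving nil.
I invoke arith flip(), → -2417/602.

Answer: {caflafost_ek=2417/602, cri=2134-11-30, cusmez=-520, le=ton, rirewi=hem}


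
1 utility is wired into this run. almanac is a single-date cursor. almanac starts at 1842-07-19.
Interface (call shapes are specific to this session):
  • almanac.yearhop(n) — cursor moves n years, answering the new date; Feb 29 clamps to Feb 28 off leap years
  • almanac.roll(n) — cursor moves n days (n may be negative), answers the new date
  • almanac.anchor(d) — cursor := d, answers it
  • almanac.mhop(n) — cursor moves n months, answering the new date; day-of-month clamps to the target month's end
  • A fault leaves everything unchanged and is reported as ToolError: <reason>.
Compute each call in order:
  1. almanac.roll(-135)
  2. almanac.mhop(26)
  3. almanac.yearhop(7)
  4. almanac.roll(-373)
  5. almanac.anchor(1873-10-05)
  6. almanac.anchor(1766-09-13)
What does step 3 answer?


→ almanac.roll(n='-135')
← 1842-03-06
→ almanac.mhop(n='26')
← 1844-05-06
→ almanac.yearhop(n='7')
← 1851-05-06
→ almanac.roll(n='-373')
← 1850-04-28
→ almanac.anchor(d='1873-10-05')
← 1873-10-05
→ almanac.anchor(d='1766-09-13')
← 1766-09-13

Answer: 1851-05-06


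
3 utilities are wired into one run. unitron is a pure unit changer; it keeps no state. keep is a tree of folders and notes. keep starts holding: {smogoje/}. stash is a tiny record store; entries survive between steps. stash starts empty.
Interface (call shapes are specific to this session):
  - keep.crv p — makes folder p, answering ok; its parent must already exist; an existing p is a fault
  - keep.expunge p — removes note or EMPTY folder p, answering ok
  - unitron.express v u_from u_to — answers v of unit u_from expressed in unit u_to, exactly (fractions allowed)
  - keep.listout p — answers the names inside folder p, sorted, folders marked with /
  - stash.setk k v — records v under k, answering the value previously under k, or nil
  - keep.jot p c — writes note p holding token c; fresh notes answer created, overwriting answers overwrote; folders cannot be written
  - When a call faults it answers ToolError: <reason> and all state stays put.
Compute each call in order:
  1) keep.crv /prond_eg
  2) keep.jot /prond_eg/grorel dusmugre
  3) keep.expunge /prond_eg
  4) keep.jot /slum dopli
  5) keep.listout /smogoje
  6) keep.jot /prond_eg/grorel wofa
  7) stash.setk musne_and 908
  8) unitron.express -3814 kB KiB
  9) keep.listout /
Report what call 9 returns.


Answer: [prond_eg/, slum, smogoje/]

Derivation:
>> crv(p=/prond_eg)
<< ok
>> jot(p=/prond_eg/grorel, c=dusmugre)
<< created
>> expunge(p=/prond_eg)
<< ToolError: not empty
>> jot(p=/slum, c=dopli)
<< created
>> listout(p=/smogoje)
<< []
>> jot(p=/prond_eg/grorel, c=wofa)
<< overwrote
>> setk(k=musne_and, v=908)
<< nil
>> express(v=-3814, u_from=kB, u_to=KiB)
<< -238375/64
>> listout(p=/)
<< [prond_eg/, slum, smogoje/]


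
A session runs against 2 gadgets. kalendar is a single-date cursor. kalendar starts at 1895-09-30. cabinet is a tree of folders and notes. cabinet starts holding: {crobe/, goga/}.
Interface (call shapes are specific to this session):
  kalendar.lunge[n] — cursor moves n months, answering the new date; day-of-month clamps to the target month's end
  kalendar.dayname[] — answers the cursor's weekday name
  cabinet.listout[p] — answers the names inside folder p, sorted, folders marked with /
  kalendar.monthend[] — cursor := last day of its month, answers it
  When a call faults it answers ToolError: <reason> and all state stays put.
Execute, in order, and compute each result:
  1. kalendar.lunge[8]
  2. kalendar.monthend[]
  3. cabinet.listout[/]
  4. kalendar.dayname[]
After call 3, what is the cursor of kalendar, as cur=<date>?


·→ lunge(n→8)
·← 1896-05-30
·→ monthend()
·← 1896-05-31
·→ listout(p→/)
·← [crobe/, goga/]
·→ dayname()
·← Sunday

Answer: cur=1896-05-31


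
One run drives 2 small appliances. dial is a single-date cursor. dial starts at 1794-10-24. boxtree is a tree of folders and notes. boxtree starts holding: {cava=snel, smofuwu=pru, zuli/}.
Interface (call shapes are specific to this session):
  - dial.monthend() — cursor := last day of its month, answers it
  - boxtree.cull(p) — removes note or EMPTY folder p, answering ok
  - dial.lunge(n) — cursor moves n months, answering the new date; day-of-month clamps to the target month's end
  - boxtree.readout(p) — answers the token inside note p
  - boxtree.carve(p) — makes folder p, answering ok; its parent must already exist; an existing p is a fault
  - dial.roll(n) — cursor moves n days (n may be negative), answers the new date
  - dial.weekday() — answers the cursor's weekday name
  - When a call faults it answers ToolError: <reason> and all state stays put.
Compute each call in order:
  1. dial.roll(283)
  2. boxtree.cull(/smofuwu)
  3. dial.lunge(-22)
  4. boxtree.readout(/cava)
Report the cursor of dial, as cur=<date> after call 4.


-- 1. dial.roll(n→283) => 1795-08-03
-- 2. boxtree.cull(p→/smofuwu) => ok
-- 3. dial.lunge(n→-22) => 1793-10-03
-- 4. boxtree.readout(p→/cava) => snel

Answer: cur=1793-10-03


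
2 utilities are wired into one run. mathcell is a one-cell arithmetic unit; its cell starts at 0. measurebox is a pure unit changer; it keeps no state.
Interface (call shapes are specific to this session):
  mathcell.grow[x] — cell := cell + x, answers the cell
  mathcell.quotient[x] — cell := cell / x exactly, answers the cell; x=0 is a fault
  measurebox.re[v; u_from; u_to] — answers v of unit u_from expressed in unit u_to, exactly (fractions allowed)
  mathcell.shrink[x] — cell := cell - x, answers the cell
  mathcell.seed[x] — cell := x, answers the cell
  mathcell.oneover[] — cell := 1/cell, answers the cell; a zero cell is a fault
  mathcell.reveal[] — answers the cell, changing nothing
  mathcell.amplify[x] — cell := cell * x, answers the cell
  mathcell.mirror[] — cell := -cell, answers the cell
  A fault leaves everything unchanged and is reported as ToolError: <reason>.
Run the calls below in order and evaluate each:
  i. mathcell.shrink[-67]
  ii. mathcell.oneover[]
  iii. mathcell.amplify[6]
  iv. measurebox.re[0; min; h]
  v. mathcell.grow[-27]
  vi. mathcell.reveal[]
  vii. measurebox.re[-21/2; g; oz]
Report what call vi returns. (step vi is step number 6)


Answer: -1803/67

Derivation:
;; mathcell.shrink(x='-67') : 67
;; mathcell.oneover() : 1/67
;; mathcell.amplify(x='6') : 6/67
;; measurebox.re(v='0', u_from='min', u_to='h') : 0
;; mathcell.grow(x='-27') : -1803/67
;; mathcell.reveal() : -1803/67
;; measurebox.re(v='-21/2', u_from='g', u_to='oz') : -2400000/6479891


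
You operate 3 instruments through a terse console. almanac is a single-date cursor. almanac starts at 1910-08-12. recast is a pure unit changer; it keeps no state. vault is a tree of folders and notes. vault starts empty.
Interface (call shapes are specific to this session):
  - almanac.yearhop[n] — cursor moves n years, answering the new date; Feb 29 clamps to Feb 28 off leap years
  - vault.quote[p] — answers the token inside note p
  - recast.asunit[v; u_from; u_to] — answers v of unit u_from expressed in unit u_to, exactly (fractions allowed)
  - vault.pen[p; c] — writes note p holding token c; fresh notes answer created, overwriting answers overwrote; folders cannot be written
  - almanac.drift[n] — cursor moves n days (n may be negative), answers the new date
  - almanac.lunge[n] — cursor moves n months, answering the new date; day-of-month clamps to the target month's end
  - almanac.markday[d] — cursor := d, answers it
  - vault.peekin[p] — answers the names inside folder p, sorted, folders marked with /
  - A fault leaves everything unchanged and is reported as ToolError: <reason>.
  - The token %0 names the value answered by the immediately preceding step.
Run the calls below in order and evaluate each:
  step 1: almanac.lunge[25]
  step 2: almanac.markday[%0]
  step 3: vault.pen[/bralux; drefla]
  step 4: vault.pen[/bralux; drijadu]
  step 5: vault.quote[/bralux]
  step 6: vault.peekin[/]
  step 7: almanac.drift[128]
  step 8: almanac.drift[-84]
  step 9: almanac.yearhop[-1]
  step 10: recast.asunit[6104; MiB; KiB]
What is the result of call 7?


Answer: 1913-01-18

Derivation:
Do: almanac.lunge[25]
See: 1912-09-12
Do: almanac.markday[%0]
See: 1912-09-12
Do: vault.pen[/bralux; drefla]
See: created
Do: vault.pen[/bralux; drijadu]
See: overwrote
Do: vault.quote[/bralux]
See: drijadu
Do: vault.peekin[/]
See: [bralux]
Do: almanac.drift[128]
See: 1913-01-18
Do: almanac.drift[-84]
See: 1912-10-26
Do: almanac.yearhop[-1]
See: 1911-10-26
Do: recast.asunit[6104; MiB; KiB]
See: 6250496


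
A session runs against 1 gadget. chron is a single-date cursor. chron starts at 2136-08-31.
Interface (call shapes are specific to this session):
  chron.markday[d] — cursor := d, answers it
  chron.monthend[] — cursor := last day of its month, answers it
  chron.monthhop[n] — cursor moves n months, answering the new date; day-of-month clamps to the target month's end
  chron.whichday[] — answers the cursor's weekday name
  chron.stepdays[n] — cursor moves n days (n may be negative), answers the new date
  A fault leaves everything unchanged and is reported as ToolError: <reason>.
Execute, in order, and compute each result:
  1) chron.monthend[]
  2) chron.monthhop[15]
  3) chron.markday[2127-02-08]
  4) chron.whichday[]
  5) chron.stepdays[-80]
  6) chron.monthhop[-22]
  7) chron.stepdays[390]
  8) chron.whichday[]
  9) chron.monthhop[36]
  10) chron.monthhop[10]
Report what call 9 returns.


Answer: 2129-02-14

Derivation:
! monthend() => 2136-08-31
! monthhop(n='15') => 2137-11-30
! markday(d='2127-02-08') => 2127-02-08
! whichday() => Saturday
! stepdays(n='-80') => 2126-11-20
! monthhop(n='-22') => 2125-01-20
! stepdays(n='390') => 2126-02-14
! whichday() => Thursday
! monthhop(n='36') => 2129-02-14
! monthhop(n='10') => 2129-12-14


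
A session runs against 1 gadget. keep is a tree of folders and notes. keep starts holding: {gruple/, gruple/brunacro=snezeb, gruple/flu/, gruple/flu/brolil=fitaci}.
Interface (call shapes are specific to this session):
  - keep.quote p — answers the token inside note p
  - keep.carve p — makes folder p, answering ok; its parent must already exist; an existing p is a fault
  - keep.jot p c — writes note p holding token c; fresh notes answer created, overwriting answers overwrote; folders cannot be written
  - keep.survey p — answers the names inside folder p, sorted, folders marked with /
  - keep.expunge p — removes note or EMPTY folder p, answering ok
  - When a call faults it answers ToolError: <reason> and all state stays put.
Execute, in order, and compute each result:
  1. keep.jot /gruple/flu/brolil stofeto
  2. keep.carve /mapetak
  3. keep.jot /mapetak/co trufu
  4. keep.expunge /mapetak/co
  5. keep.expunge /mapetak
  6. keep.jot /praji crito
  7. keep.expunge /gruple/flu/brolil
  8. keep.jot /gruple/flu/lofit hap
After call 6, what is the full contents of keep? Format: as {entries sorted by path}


·→ jot(p='/gruple/flu/brolil', c='stofeto')
·← overwrote
·→ carve(p='/mapetak')
·← ok
·→ jot(p='/mapetak/co', c='trufu')
·← created
·→ expunge(p='/mapetak/co')
·← ok
·→ expunge(p='/mapetak')
·← ok
·→ jot(p='/praji', c='crito')
·← created
·→ expunge(p='/gruple/flu/brolil')
·← ok
·→ jot(p='/gruple/flu/lofit', c='hap')
·← created

Answer: {gruple/, gruple/brunacro=snezeb, gruple/flu/, gruple/flu/brolil=stofeto, praji=crito}


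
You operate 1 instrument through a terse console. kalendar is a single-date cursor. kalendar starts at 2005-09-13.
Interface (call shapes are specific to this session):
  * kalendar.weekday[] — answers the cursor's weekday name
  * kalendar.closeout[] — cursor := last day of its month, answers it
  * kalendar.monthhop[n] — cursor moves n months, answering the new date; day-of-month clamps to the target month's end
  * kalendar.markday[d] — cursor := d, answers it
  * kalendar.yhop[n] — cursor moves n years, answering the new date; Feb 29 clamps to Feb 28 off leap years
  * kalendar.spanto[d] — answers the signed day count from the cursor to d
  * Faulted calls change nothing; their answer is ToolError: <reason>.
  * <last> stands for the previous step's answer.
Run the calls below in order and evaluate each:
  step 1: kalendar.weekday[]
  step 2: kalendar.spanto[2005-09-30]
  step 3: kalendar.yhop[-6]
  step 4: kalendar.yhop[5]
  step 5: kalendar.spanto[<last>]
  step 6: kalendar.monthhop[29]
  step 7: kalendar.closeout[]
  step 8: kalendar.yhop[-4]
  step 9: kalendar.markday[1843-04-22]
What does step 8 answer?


Answer: 2003-02-28

Derivation:
I run kalendar.weekday: Tuesday.
I try kalendar.spanto using d=2005-09-30, → 17.
Invoking kalendar.yhop using n=-6, yielding 1999-09-13.
I run kalendar.yhop using n=5, which returns 2004-09-13.
I run kalendar.spanto using d=<last>, yielding 0.
I call kalendar.monthhop using n=29, → 2007-02-13.
Then kalendar.closeout, and see 2007-02-28.
Invoking kalendar.yhop using n=-4, → 2003-02-28.
Calling kalendar.markday using d=1843-04-22, yielding 1843-04-22.


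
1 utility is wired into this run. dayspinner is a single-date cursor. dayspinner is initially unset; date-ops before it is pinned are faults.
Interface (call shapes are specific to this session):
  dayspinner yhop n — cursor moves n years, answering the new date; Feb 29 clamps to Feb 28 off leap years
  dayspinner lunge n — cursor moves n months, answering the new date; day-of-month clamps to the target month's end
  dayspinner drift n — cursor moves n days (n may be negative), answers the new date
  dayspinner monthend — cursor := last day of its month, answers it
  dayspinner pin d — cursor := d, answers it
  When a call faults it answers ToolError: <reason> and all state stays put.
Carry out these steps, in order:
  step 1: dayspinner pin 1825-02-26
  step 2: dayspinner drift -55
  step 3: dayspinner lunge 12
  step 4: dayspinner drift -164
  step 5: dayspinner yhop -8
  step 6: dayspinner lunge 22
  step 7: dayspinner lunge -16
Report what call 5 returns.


// 1. dayspinner pin(d→1825-02-26) ~> 1825-02-26
// 2. dayspinner drift(n→-55) ~> 1825-01-02
// 3. dayspinner lunge(n→12) ~> 1826-01-02
// 4. dayspinner drift(n→-164) ~> 1825-07-22
// 5. dayspinner yhop(n→-8) ~> 1817-07-22
// 6. dayspinner lunge(n→22) ~> 1819-05-22
// 7. dayspinner lunge(n→-16) ~> 1818-01-22

Answer: 1817-07-22


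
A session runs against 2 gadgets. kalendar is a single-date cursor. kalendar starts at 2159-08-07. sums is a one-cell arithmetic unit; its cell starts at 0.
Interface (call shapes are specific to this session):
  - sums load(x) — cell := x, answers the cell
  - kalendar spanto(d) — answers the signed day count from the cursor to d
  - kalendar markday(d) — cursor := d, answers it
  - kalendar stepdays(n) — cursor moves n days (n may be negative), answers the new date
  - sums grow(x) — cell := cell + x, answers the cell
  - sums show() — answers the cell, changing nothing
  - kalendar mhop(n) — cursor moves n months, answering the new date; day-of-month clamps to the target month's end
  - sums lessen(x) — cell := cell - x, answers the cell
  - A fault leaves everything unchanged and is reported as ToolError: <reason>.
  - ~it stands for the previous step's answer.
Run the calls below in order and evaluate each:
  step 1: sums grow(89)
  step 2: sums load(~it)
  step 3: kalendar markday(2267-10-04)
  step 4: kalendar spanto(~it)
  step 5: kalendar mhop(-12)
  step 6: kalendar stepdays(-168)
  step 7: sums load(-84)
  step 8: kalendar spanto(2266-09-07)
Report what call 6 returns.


Answer: 2266-04-19

Derivation:
Now I run sums grow on x→89: 89.
I use sums load on x→~it, and observe 89.
I try kalendar markday on d→2267-10-04, and see 2267-10-04.
Calling kalendar spanto on d→~it, → 0.
Using kalendar mhop on n→-12, yielding 2266-10-04.
Using kalendar stepdays on n→-168, and get 2266-04-19.
Next I call sums load on x→-84, and observe -84.
Then kalendar spanto on d→2266-09-07, giving 141.


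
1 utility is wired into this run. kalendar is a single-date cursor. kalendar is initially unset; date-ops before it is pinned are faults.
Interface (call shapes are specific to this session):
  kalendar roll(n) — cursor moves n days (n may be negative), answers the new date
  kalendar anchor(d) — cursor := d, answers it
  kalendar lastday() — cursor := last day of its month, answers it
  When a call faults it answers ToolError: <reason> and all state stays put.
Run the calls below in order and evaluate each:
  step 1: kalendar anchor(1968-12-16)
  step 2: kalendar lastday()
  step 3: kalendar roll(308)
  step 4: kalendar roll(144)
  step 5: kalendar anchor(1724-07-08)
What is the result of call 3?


~$ kalendar anchor d: 1968-12-16
= 1968-12-16
~$ kalendar lastday
= 1968-12-31
~$ kalendar roll n: 308
= 1969-11-04
~$ kalendar roll n: 144
= 1970-03-28
~$ kalendar anchor d: 1724-07-08
= 1724-07-08

Answer: 1969-11-04


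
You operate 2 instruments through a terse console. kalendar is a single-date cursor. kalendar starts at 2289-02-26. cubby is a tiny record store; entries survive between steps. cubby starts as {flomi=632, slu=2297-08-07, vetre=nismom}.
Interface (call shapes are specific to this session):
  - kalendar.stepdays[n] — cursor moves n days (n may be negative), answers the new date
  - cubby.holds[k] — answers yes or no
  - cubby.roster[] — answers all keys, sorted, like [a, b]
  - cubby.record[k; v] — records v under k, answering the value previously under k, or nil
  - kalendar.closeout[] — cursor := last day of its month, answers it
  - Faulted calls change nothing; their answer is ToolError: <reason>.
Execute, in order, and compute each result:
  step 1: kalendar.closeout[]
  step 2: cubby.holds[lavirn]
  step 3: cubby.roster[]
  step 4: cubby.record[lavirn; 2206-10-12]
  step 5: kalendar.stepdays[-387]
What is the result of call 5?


Do: closeout[]
See: 2289-02-28
Do: holds[k='lavirn']
See: no
Do: roster[]
See: [flomi, slu, vetre]
Do: record[k='lavirn'; v='2206-10-12']
See: nil
Do: stepdays[n='-387']
See: 2288-02-07

Answer: 2288-02-07


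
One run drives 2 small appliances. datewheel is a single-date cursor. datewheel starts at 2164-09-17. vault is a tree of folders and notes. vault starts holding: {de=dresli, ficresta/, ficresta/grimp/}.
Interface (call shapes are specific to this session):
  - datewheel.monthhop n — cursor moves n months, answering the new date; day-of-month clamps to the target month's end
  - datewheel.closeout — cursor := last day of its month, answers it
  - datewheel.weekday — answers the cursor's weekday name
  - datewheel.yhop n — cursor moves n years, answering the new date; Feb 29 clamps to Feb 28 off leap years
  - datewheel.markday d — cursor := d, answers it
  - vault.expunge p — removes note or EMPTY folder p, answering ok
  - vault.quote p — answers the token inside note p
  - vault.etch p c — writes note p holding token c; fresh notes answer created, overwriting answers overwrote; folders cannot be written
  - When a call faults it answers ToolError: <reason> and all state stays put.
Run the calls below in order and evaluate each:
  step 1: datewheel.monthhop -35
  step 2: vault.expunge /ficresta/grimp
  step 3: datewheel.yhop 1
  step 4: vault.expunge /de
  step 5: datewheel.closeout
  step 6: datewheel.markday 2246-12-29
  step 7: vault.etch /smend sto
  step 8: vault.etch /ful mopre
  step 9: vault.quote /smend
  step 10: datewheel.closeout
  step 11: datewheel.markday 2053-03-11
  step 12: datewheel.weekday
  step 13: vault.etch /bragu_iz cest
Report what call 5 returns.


Answer: 2162-10-31

Derivation:
→ monthhop(-35)
← 2161-10-17
→ expunge(/ficresta/grimp)
← ok
→ yhop(1)
← 2162-10-17
→ expunge(/de)
← ok
→ closeout()
← 2162-10-31
→ markday(2246-12-29)
← 2246-12-29
→ etch(/smend, sto)
← created
→ etch(/ful, mopre)
← created
→ quote(/smend)
← sto
→ closeout()
← 2246-12-31
→ markday(2053-03-11)
← 2053-03-11
→ weekday()
← Tuesday
→ etch(/bragu_iz, cest)
← created


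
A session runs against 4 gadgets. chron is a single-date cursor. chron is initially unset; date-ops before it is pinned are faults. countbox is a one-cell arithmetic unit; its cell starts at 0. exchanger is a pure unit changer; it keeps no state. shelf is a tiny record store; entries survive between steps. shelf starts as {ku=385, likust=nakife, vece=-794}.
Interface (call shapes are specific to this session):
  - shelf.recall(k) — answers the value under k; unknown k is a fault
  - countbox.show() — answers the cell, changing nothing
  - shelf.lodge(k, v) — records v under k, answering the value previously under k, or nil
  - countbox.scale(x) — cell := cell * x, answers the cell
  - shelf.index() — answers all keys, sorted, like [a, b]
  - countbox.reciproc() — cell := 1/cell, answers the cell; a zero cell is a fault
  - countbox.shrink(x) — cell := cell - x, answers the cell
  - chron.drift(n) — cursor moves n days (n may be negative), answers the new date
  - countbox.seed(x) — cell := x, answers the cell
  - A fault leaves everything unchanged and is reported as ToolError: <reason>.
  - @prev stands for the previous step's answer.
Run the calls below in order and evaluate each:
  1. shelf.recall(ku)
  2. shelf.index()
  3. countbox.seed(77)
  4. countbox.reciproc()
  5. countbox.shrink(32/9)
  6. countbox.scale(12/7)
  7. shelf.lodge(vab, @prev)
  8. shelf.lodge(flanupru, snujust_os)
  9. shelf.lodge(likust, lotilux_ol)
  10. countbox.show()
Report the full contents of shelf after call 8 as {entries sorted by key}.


Answer: {flanupru=snujust_os, ku=385, likust=nakife, vab=-9820/1617, vece=-794}

Derivation:
Act: shelf.recall[ku]
Obs: 385
Act: shelf.index[]
Obs: [ku, likust, vece]
Act: countbox.seed[77]
Obs: 77
Act: countbox.reciproc[]
Obs: 1/77
Act: countbox.shrink[32/9]
Obs: -2455/693
Act: countbox.scale[12/7]
Obs: -9820/1617
Act: shelf.lodge[vab; @prev]
Obs: nil
Act: shelf.lodge[flanupru; snujust_os]
Obs: nil
Act: shelf.lodge[likust; lotilux_ol]
Obs: nakife
Act: countbox.show[]
Obs: -9820/1617


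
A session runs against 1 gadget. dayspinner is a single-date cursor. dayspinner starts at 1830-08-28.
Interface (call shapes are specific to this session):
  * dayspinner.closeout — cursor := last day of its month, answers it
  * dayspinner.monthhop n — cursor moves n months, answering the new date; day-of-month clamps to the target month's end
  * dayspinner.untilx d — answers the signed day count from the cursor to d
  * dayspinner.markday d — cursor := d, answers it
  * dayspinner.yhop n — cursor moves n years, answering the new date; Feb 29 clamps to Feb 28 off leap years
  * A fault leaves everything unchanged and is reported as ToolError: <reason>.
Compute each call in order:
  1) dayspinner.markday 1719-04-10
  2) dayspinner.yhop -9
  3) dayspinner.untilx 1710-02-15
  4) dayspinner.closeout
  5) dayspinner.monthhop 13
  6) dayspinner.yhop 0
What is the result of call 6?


→ dayspinner.markday(d→1719-04-10)
← 1719-04-10
→ dayspinner.yhop(n→-9)
← 1710-04-10
→ dayspinner.untilx(d→1710-02-15)
← -54
→ dayspinner.closeout()
← 1710-04-30
→ dayspinner.monthhop(n→13)
← 1711-05-30
→ dayspinner.yhop(n→0)
← 1711-05-30

Answer: 1711-05-30


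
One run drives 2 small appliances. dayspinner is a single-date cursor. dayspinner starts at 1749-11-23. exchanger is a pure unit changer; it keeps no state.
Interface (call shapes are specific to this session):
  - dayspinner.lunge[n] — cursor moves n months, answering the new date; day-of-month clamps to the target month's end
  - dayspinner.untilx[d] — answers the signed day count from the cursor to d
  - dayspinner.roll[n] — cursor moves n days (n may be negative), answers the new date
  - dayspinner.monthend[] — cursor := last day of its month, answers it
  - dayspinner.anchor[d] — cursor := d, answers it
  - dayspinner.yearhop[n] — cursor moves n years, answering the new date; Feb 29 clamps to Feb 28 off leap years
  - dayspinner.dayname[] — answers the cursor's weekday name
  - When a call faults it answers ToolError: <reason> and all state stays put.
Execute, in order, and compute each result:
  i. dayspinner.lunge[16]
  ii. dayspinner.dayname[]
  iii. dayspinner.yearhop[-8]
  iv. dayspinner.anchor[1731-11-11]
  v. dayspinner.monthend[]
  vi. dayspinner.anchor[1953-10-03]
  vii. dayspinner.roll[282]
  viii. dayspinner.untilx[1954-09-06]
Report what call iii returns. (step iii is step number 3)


Answer: 1743-03-23

Derivation:
Next I call dayspinner.lunge passing n: 16, — result: 1751-03-23.
Now I run dayspinner.dayname(), which returns Tuesday.
Next I call dayspinner.yearhop passing n: -8, and observe 1743-03-23.
Calling dayspinner.anchor passing d: 1731-11-11, — result: 1731-11-11.
I call dayspinner.monthend(), and observe 1731-11-30.
Then dayspinner.anchor passing d: 1953-10-03, and see 1953-10-03.
Next I call dayspinner.roll passing n: 282: 1954-07-12.
Now I run dayspinner.untilx passing d: 1954-09-06, which returns 56.


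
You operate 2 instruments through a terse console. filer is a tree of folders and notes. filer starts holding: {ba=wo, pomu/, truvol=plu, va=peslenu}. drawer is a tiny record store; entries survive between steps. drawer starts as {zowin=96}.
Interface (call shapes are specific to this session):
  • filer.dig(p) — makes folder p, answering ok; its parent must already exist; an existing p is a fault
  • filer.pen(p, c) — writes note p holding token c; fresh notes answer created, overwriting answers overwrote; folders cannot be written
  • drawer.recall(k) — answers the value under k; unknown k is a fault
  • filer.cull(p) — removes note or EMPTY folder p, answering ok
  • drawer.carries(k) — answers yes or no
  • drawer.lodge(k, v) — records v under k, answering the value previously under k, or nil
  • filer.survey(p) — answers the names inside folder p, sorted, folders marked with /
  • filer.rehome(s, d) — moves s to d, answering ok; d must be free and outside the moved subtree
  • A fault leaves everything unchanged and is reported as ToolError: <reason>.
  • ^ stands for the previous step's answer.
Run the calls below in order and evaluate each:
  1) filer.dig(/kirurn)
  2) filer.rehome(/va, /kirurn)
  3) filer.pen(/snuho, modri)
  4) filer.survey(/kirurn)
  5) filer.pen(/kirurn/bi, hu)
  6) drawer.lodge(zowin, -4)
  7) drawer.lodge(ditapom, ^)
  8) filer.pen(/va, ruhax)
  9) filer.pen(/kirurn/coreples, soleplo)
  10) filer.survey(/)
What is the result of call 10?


Invoking filer.dig on p=/kirurn, and get ok.
Using filer.rehome on s=/va, d=/kirurn, and observe ToolError: exists.
Next I call filer.pen on p=/snuho, c=modri, yielding created.
Now I run filer.survey on p=/kirurn, yielding [].
I use filer.pen on p=/kirurn/bi, c=hu, and get created.
Invoking drawer.lodge on k=zowin, v=-4, and see 96.
Then drawer.lodge on k=ditapom, v=^, yielding nil.
Now I run filer.pen on p=/va, c=ruhax: overwrote.
Now I run filer.pen on p=/kirurn/coreples, c=soleplo, and get created.
Then filer.survey on p=/, giving [ba, kirurn/, pomu/, snuho, truvol, va].

Answer: [ba, kirurn/, pomu/, snuho, truvol, va]


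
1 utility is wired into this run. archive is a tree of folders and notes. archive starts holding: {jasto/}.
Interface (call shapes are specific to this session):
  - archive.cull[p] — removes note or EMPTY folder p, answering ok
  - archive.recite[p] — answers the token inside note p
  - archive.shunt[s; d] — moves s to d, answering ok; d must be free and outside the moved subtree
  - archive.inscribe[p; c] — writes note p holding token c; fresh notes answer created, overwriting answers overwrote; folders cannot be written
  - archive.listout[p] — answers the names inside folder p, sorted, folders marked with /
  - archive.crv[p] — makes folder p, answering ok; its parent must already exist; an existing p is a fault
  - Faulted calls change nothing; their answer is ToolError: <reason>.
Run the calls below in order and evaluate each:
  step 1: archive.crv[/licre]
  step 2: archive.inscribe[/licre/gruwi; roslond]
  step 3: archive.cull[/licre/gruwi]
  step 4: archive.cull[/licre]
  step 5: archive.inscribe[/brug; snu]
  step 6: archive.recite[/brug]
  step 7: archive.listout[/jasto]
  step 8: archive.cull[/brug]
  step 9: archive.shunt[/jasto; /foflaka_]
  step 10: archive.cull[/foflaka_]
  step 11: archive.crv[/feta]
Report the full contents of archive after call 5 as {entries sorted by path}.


→ crv(p→/licre)
← ok
→ inscribe(p→/licre/gruwi, c→roslond)
← created
→ cull(p→/licre/gruwi)
← ok
→ cull(p→/licre)
← ok
→ inscribe(p→/brug, c→snu)
← created
→ recite(p→/brug)
← snu
→ listout(p→/jasto)
← []
→ cull(p→/brug)
← ok
→ shunt(s→/jasto, d→/foflaka_)
← ok
→ cull(p→/foflaka_)
← ok
→ crv(p→/feta)
← ok

Answer: {brug=snu, jasto/}


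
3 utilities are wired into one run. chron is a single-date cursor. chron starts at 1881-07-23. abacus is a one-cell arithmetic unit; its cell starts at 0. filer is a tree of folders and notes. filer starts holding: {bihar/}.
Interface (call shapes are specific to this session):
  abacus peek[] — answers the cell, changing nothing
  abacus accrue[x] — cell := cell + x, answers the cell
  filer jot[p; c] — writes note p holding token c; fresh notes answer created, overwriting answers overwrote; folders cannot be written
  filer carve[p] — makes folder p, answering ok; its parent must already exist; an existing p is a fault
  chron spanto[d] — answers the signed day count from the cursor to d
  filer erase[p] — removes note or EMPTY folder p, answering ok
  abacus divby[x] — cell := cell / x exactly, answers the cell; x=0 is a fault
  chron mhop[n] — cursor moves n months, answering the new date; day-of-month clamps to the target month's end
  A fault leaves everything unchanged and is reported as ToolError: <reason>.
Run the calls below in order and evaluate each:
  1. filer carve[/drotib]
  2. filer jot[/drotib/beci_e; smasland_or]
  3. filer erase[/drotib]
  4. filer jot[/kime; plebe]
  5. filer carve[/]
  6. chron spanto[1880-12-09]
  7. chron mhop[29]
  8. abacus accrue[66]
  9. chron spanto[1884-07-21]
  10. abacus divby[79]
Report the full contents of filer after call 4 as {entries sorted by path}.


==> filer carve(/drotib)
<== ok
==> filer jot(/drotib/beci_e, smasland_or)
<== created
==> filer erase(/drotib)
<== ToolError: not empty
==> filer jot(/kime, plebe)
<== created
==> filer carve(/)
<== ToolError: exists
==> chron spanto(1880-12-09)
<== -226
==> chron mhop(29)
<== 1883-12-23
==> abacus accrue(66)
<== 66
==> chron spanto(1884-07-21)
<== 211
==> abacus divby(79)
<== 66/79

Answer: {bihar/, drotib/, drotib/beci_e=smasland_or, kime=plebe}


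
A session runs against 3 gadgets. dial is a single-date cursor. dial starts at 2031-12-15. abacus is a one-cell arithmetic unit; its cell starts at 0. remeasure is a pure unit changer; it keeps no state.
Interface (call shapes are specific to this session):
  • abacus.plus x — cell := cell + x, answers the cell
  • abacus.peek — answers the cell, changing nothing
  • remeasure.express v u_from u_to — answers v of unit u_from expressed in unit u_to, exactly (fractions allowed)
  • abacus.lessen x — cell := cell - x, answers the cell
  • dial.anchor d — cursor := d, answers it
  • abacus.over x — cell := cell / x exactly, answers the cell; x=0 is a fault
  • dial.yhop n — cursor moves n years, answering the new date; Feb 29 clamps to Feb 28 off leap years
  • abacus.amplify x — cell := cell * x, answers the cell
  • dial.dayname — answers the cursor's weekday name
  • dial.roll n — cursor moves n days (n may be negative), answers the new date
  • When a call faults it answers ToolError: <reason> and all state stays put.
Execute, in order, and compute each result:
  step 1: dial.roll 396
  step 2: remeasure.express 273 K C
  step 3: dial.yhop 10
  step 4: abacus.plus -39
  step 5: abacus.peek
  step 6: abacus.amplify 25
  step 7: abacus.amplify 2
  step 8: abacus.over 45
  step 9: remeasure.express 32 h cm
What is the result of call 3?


Then roll(n→396): 2033-01-14.
Invoking express(v→273, u_from→K, u_to→C), → -3/20.
I run yhop(n→10), giving 2043-01-14.
Then plus(x→-39), and see -39.
Invoking peek, and see -39.
Then amplify(x→25), yielding -975.
Next I call amplify(x→2): -1950.
I try over(x→45), → -130/3.
I use express(v→32, u_from→h, u_to→cm), and observe ToolError: incompatible units.

Answer: 2043-01-14


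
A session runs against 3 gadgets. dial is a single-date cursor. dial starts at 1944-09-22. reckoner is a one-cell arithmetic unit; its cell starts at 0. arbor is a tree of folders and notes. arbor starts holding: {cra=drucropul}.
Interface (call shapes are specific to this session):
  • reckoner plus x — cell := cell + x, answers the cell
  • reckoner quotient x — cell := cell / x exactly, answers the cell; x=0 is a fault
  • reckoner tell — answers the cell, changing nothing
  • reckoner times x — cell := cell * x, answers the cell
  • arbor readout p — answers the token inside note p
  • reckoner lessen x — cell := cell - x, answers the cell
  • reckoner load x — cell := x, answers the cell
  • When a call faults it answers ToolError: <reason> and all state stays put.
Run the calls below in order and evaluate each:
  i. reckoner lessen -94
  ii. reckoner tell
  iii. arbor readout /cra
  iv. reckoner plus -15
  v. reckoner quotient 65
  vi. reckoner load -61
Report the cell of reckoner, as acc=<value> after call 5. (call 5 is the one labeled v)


→ reckoner lessen(x→-94)
← 94
→ reckoner tell()
← 94
→ arbor readout(p→/cra)
← drucropul
→ reckoner plus(x→-15)
← 79
→ reckoner quotient(x→65)
← 79/65
→ reckoner load(x→-61)
← -61

Answer: acc=79/65


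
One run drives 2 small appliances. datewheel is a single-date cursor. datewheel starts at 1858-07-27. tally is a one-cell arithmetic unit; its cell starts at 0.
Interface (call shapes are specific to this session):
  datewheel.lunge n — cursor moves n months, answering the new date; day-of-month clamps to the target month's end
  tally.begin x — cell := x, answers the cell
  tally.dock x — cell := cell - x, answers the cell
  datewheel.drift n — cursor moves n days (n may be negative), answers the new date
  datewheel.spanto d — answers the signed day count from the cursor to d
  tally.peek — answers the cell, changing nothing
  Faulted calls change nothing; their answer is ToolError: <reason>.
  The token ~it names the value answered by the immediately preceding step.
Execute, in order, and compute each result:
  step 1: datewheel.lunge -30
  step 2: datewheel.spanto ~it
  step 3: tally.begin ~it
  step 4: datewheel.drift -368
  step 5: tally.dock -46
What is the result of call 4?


Answer: 1855-01-24

Derivation:
# lunge(n='-30') : 1856-01-27
# spanto(d='~it') : 0
# begin(x='~it') : 0
# drift(n='-368') : 1855-01-24
# dock(x='-46') : 46
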